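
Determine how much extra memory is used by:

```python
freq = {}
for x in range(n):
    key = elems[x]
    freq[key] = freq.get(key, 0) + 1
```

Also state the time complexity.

Space complexity: O(n).
Auxiliary storage grows linearly with the input size n in the worst case.
Time complexity: O(n).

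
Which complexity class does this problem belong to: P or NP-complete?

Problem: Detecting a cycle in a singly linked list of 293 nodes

This problem is in P: Floyd's tortoise-and-hare runs in O(n) time, O(1) space.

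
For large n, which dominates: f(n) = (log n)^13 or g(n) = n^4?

g(n) = n^4 grows faster: any positive polynomial dominates any polylog.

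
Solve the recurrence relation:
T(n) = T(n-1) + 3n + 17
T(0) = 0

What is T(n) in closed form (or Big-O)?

Dominant term in sum is 3*sum(i, i=1..n) = 3*n*(n+1)/2 = O(n^2).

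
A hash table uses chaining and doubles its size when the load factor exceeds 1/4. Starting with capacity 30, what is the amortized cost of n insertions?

Rehashing occurs when load exceeds 1/4. Total rehash cost is geometric series summing to O(n). Each insertion itself is O(1). Amortized: O(1).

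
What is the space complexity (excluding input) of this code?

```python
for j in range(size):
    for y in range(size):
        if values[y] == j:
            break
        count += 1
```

Space complexity: O(1).
Only a constant amount of auxiliary storage is used; nothing grows with n.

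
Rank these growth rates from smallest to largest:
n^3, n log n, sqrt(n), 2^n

Ordered by growth rate: sqrt(n) < n log n < n^3 < 2^n.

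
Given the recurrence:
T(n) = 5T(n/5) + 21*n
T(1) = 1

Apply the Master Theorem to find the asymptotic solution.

a=5, b=5, f(n)=21*n. log_5(5) = 1. Case 2: T(n) = O(n log n).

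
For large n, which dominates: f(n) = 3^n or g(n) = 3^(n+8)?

f(n) = 3^n and g(n) = 3^(n+8) are Theta of each other: 3^(n+8) = 3^8 * 3^n = Theta(3^n).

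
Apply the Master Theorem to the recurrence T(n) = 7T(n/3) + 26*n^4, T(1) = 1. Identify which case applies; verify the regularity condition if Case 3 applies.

a=7, b=3, f(n)=26*n^4.
log_3(7) = 1.771 < 4.
f(n) = Omega(n^(1.771+epsilon)) for some epsilon > 0, so Case 3 is the candidate.
Regularity: a*f(n/b) = 7*26*(n/3)^4 = (7/81)*26*n^4 <= c*f(n) with c = 7/81 < 1. Satisfied.
Case 3: T(n) = Theta(n^4).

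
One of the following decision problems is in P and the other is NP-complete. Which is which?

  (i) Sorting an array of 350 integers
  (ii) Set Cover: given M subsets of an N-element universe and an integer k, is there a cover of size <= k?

(i) is P: merge sort runs in O(n log n).
(ii) is NP-complete: one of Karp's 21 NP-complete problems (with k part of the input).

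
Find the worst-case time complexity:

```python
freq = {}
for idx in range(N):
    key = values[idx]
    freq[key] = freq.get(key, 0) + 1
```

Time complexity: O(n).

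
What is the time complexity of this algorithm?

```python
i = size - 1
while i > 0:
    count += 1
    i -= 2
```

Time complexity: O(n).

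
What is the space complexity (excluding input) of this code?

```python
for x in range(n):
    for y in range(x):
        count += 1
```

Space complexity: O(1).
Only a constant amount of auxiliary storage is used; nothing grows with n.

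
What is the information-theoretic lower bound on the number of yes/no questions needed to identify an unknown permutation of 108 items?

There are 108! = 1324641819451828974499891837121832599810209360673358065686551152497461815091591578895743130235002378688844343005686404521144382704205360039762937774080000000000000000000000000 permutations. Each yes/no question gives at most 1 bit, so at least ceil(log_2(1324641819451828974499891837121832599810209360673358065686551152497461815091591578895743130235002378688844343005686404521144382704205360039762937774080000000000000000000000000)) = 579 questions are needed.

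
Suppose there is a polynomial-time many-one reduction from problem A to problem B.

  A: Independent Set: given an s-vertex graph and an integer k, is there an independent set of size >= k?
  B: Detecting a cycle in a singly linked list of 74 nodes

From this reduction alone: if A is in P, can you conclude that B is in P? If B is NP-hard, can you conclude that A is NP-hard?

A poly-time reduction A <=_p B transfers tractability DOWN (B easy => A easy) and hardness UP (A hard => B hard), not the reverse.
From A in P, the reduction alone does NOT give B in P: any problem in P trivially reduces to SAT, yet SAT is not known to be in P.
From B NP-hard, the reduction alone does NOT give A NP-hard: again, easy problems reduce to hard ones.
(Here in fact A is NP-complete and B is in P, so no such reduction is known -- its existence would imply P = NP; the analysis concerns only what the assumed reduction would or would not let you conclude.)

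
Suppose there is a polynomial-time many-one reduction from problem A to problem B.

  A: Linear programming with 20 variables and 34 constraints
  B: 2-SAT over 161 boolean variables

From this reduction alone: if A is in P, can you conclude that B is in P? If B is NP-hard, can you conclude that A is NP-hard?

A poly-time reduction A <=_p B transfers tractability DOWN (B easy => A easy) and hardness UP (A hard => B hard), not the reverse.
From A in P, the reduction alone does NOT give B in P: any problem in P trivially reduces to SAT, yet SAT is not known to be in P.
From B NP-hard, the reduction alone does NOT give A NP-hard: again, easy problems reduce to hard ones.
(Here in fact A is P and B is P.)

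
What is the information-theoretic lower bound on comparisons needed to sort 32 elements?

There are 32! = 263130836933693530167218012160000000 possible orderings. Each comparison gives 1 bit. We need at least ceil(log_2(263130836933693530167218012160000000)) = 118 comparisons.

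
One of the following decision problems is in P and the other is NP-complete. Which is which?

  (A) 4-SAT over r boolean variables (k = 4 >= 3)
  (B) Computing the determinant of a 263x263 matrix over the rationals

(A) is NP-complete: 3-SAT is NP-complete (Cook-Levin); k-SAT for k>=3 reduces from 3-SAT.
(B) is P: Gaussian elimination runs in O(n^3).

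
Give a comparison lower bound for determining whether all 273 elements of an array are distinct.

In the algebraic decision-tree model, the YES region for element distinctness on 273 elements has 273! connected components (one per ordering). Ben-Or's theorem then gives a lower bound of Omega(log(n!)) = Omega(n log n).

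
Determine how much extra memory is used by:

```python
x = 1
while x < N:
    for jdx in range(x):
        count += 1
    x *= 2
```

Space complexity: O(1).
Only a constant amount of auxiliary storage is used; nothing grows with n.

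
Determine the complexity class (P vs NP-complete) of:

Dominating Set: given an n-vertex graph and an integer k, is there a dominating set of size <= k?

This problem is NP-complete: reduces from Set Cover (with k part of the input).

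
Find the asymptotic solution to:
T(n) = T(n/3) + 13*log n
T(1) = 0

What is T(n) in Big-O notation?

Each of the log_3(n) levels adds O(log n). T(n) = O(log^2 n).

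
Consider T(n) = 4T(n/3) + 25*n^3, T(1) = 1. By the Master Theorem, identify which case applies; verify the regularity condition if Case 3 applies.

a=4, b=3, f(n)=25*n^3.
log_3(4) = 1.262 < 3.
f(n) = Omega(n^(1.262+epsilon)) for some epsilon > 0, so Case 3 is the candidate.
Regularity: a*f(n/b) = 4*25*(n/3)^3 = (4/27)*25*n^3 <= c*f(n) with c = 4/27 < 1. Satisfied.
Case 3: T(n) = Theta(n^3).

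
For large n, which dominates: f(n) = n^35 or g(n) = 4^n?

g(n) = 4^n grows faster: any exponential with base > 1 dominates every polynomial.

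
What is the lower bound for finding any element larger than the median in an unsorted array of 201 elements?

To find an element larger than the median of 201 elements, we must see Omega(n) elements. Without seeing enough elements, an adversary can make any unseen element the median.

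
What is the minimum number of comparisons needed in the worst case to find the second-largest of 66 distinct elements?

Lower bound: finding the max needs 66-1 comparisons. By the adversary weight-doubling argument, the max must personally win >= ceil(log_2(66)) = 7 comparisons; the 2nd-largest is among those 7 losers, needing 7-1 more comparisons. Total >= 66-1 + 7-1 = 71. A balanced knockout tournament achieves this.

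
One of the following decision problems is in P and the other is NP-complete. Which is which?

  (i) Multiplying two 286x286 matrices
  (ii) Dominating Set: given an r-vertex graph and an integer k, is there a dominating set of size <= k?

(i) is P: the schoolbook algorithm runs in O(n^3).
(ii) is NP-complete: reduces from Set Cover (with k part of the input).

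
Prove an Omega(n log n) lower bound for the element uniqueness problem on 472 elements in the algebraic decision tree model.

In the algebraic decision tree model, element uniqueness on 472 elements is equivalent to determining which cell of an arrangement of C(472,2) = 111156 hyperplanes x_i = x_j contains the input point. Ben-Or's theorem shows this requires Omega(n log n).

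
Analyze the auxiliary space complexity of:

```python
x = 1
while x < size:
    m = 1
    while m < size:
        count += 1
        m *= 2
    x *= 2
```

Space complexity: O(1).
Only a constant amount of auxiliary storage is used; nothing grows with n.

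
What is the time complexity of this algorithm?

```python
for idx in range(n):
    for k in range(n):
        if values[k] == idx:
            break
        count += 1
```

Time complexity: O(n^2).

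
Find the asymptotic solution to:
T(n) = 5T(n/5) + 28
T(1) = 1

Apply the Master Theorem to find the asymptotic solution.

a=5, b=5, f(n)=28. log_5(5) = 1. Case 1 of Master Theorem: T(n) = O(n^1).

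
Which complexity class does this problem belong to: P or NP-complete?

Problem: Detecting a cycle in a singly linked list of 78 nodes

This problem is in P: Floyd's tortoise-and-hare runs in O(n) time, O(1) space.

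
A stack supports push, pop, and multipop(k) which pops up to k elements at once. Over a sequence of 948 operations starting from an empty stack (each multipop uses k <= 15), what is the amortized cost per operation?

Each element is pushed exactly once and popped at most once (whether by pop or as part of a multipop). So the total number of individual pops over the whole sequence is at most the number of pushes, which is at most 948. Total work <= 2 * 948, hence O(1) amortized per operation.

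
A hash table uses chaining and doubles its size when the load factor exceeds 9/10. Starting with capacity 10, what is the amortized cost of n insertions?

Rehashing occurs when load exceeds 9/10. Total rehash cost is geometric series summing to O(n). Each insertion itself is O(1). Amortized: O(1).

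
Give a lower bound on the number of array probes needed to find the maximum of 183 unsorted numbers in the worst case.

Adversary: any unprobed cell could hold a value larger than everything seen so far. If fewer than 183 cells are probed, the adversary places the max in an unprobed cell. So all 183 cells must be examined; together with 183-1 comparisons this is tight.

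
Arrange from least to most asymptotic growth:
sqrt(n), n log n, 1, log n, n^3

Ordered by growth rate: 1 < log n < sqrt(n) < n log n < n^3.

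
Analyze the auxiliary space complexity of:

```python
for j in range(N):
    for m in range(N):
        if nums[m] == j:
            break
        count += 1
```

Space complexity: O(1).
Only a constant amount of auxiliary storage is used; nothing grows with n.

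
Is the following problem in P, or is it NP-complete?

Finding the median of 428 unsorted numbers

This problem is in P: linear-time selection (median-of-medians) runs in O(n).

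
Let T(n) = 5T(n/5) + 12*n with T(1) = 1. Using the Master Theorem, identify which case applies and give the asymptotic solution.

a=5, b=5, f(n)=12*n.
log_5(5) = 1, so n^(log_b(a)) = n.
f(n) = Theta(n), so Case 2 applies.
T(n) = Theta(n log n).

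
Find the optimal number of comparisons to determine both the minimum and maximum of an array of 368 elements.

Naive approach: 734 comparisons (367 for max + 367 for min).
Optimal: Compare elements in pairs first (floor(n/2) = 184 comparisons), then find max among winners and min among losers (183 comparisons each).
Total: ceil(3n/2) - 2 = 550 comparisons. An adversary argument shows this is also a lower bound.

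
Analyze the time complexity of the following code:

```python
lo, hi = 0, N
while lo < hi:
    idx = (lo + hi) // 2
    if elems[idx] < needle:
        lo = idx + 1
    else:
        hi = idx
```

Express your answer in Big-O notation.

Time complexity: O(log n).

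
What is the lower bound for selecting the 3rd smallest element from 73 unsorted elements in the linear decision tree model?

Selecting the 3rd smallest of 73 elements requires Omega(n) comparisons. Every element must be compared at least once. The BFPRT algorithm achieves O(n), making this tight.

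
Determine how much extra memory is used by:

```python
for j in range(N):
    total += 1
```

Space complexity: O(1).
Only a constant amount of auxiliary storage is used; nothing grows with n.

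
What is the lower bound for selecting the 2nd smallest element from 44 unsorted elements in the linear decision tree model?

Selecting the 2nd smallest of 44 elements requires Omega(n) comparisons. Every element must be compared at least once. The BFPRT algorithm achieves O(n), making this tight.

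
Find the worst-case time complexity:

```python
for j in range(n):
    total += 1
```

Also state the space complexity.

Time complexity: O(n).
Space complexity: O(1).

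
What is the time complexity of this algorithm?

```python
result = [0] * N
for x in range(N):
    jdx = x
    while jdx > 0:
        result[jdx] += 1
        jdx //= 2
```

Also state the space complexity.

Time complexity: O(n log n).
Space complexity: O(n).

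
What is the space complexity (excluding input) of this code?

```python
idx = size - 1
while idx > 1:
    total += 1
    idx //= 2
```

Space complexity: O(1).
Only a constant amount of auxiliary storage is used; nothing grows with n.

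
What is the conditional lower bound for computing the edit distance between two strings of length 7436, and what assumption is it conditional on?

Under SETH (the Strong Exponential Time Hypothesis), edit distance on length-7436 strings cannot be computed in O(n^(2-epsilon)) time for any epsilon > 0 (Backurs-Indyk). The reduction is from CNF-SAT via the orthogonal vectors problem.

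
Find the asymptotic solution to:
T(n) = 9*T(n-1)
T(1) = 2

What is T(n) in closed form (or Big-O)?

Each step multiplies by 9. T(n) = T(1)*9^(n-1) = 2*9^(n-1).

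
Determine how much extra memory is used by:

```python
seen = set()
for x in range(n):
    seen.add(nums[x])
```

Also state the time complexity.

Space complexity: O(n).
Auxiliary storage grows linearly with the input size n in the worst case.
Time complexity: O(n).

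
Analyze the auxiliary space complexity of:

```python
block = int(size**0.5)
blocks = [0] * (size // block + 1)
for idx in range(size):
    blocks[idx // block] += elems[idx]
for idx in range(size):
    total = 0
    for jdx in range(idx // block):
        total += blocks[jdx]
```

Space complexity: O(sqrt(n)).
Storage scales with sqrt(n).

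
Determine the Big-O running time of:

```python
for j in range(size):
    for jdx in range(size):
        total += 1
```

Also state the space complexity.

Time complexity: O(n^2).
Space complexity: O(1).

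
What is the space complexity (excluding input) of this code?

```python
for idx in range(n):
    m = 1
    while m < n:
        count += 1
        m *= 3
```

Space complexity: O(1).
Only a constant amount of auxiliary storage is used; nothing grows with n.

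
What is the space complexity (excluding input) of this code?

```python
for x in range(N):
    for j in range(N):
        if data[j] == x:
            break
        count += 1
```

Space complexity: O(1).
Only a constant amount of auxiliary storage is used; nothing grows with n.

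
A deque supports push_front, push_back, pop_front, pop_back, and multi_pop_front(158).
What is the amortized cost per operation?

Assign 2 credits to each push operation. A pop uses 1 saved credit. multi_pop_front(158) uses up to 158 saved credits from previous pushes. Credits never go negative. Amortized cost is O(1).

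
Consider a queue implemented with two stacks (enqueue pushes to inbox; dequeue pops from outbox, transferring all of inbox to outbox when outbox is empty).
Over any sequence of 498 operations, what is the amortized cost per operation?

Each element is pushed to inbox once, popped once, pushed to outbox once, and popped once: 4 unit operations over its lifetime. Over 498 operations the total work is O(498). Amortized O(1) per enqueue/dequeue.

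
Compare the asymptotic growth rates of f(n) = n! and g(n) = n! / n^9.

f(n) = n! grows faster: the ratio n!/(n!/n^9) = n^9 -> infinity.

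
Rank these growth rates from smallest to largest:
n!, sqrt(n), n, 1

Ordered by growth rate: 1 < sqrt(n) < n < n!.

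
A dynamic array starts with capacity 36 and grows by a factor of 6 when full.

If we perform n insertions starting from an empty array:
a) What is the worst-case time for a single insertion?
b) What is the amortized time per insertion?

(a) Worst-case single insertion: O(n) -- when the array is full at capacity c, the resize copies all c elements, and c can be Theta(n).
(b) Resizes happen at sizes 36, 216, 1296, ... Total copy cost for n insertions: 36 + 216 + ... = O(n) (geometric series with ratio 1/6). Amortized cost per insertion: O(n)/n = O(1).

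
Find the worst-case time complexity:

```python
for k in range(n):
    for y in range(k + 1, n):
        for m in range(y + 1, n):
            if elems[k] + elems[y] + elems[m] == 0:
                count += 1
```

Time complexity: O(n^3).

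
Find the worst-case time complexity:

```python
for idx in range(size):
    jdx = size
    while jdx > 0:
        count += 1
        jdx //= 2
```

Time complexity: O(n log n).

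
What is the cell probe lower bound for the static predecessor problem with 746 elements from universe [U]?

The Patrascu-Thorup lower bound shows any data structure on n = 746 elements using O(n * polylog(n)) space requires Omega(log log U) query time. van Emde Boas trees achieve O(log log U) with O(U) space.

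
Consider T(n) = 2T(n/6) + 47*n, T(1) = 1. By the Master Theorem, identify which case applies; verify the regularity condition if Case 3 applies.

a=2, b=6, f(n)=47*n.
log_6(2) = 0.3869 < 1.
f(n) = Omega(n^(0.3869+epsilon)) for some epsilon > 0, so Case 3 is the candidate.
Regularity: a*f(n/b) = 2*47*(n/6)^1 = (2/6)*47*n^1 <= c*f(n) with c = 2/6 < 1. Satisfied.
Case 3: T(n) = Theta(n).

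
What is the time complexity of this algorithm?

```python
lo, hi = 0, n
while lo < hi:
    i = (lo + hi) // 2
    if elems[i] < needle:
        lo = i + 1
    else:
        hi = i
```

Time complexity: O(log n).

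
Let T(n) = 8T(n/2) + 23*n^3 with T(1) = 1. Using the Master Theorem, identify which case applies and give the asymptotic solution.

a=8, b=2, f(n)=23*n^3.
log_2(8) = 3, so n^(log_b(a)) = n^3.
f(n) = Theta(n^3), so Case 2 applies.
T(n) = Theta(n^3 log n).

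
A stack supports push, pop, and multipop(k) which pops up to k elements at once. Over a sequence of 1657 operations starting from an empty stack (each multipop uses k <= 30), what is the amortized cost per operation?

Each element is pushed exactly once and popped at most once (whether by pop or as part of a multipop). So the total number of individual pops over the whole sequence is at most the number of pushes, which is at most 1657. Total work <= 2 * 1657, hence O(1) amortized per operation.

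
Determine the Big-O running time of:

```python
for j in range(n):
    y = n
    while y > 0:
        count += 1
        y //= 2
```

Time complexity: O(n log n).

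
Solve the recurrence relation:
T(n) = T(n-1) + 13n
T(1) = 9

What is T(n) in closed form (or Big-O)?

Unrolling: T(n) = 9 + 13*(2 + 3 + ... + n) = 9 + 13*(n(n+1)/2 - 1) = O(n^2).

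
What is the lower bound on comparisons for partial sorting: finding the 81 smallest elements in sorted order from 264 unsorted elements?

Finding 81 smallest of 264 in sorted order: Omega(264) to identify the 81 smallest, plus Omega(81 log 81) to sort them. Total: Omega(n + k log k).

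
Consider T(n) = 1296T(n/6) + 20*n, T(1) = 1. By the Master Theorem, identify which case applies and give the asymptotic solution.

a=1296, b=6, f(n)=20*n.
log_6(1296) = 4 > 1.
Since f(n) = O(n^1) is polynomially smaller than n^4, Case 1 applies.
T(n) = Theta(n^4).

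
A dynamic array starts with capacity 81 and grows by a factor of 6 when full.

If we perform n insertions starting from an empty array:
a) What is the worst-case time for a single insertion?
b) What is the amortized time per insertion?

(a) Worst-case single insertion: O(n) -- when the array is full at capacity c, the resize copies all c elements, and c can be Theta(n).
(b) Resizes happen at sizes 81, 486, 2916, ... Total copy cost for n insertions: 81 + 486 + ... = O(n) (geometric series with ratio 1/6). Amortized cost per insertion: O(n)/n = O(1).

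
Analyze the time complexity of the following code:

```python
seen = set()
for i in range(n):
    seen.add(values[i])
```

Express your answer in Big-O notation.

Time complexity: O(n).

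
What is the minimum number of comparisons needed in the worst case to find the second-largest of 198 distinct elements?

Lower bound: finding the max needs 198-1 comparisons. By the adversary weight-doubling argument, the max must personally win >= ceil(log_2(198)) = 8 comparisons; the 2nd-largest is among those 8 losers, needing 8-1 more comparisons. Total >= 198-1 + 8-1 = 204. A balanced knockout tournament achieves this.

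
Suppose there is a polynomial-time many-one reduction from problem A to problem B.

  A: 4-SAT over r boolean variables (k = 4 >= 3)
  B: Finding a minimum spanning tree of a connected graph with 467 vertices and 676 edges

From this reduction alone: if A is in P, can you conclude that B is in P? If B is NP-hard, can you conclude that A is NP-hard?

A poly-time reduction A <=_p B transfers tractability DOWN (B easy => A easy) and hardness UP (A hard => B hard), not the reverse.
From A in P, the reduction alone does NOT give B in P: any problem in P trivially reduces to SAT, yet SAT is not known to be in P.
From B NP-hard, the reduction alone does NOT give A NP-hard: again, easy problems reduce to hard ones.
(Here in fact A is NP-complete and B is in P, so no such reduction is known -- its existence would imply P = NP; the analysis concerns only what the assumed reduction would or would not let you conclude.)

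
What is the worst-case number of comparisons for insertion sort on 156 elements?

Insertion sort on reverse-sorted input: 1 + 2 + ... + (156-1) = 12090 comparisons.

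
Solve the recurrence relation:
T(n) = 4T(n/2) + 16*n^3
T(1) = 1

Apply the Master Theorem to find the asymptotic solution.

a=4, b=2, f(n)=16*n^3. log_2(4) = 2 < 3. Case 3: T(n) = O(n^3).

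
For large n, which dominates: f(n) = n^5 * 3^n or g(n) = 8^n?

g(n) = 8^n grows faster: 8^n / (n^5 3^n) = (8/3)^n / n^5 -> infinity since 8/3 > 1.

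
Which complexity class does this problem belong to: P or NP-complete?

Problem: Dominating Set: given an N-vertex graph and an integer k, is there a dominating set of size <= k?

This problem is NP-complete: reduces from Set Cover (with k part of the input).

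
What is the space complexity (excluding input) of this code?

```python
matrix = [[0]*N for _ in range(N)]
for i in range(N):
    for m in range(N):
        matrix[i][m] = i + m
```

Space complexity: O(n^2).
A 2D structure of size n x n is allocated.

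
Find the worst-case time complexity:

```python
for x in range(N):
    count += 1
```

Time complexity: O(n).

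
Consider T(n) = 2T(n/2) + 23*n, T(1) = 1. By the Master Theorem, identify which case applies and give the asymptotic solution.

a=2, b=2, f(n)=23*n.
log_2(2) = 1, so n^(log_b(a)) = n.
f(n) = Theta(n), so Case 2 applies.
T(n) = Theta(n log n).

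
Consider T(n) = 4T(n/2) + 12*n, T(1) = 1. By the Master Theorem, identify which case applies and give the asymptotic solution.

a=4, b=2, f(n)=12*n.
log_2(4) = 2 > 1.
Since f(n) = O(n^1) is polynomially smaller than n^2, Case 1 applies.
T(n) = Theta(n^2).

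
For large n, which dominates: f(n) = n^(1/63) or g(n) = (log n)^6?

f(n) = n^(1/63) grows faster: any positive power of n dominates any polylog.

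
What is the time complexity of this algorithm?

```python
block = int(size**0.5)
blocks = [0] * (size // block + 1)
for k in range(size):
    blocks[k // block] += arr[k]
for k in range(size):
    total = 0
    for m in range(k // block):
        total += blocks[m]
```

Time complexity: O(n * sqrt(n)).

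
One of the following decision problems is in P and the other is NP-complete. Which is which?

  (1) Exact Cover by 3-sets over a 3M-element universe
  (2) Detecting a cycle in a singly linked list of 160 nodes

(1) is NP-complete: one of Karp's 21 NP-complete problems.
(2) is P: Floyd's tortoise-and-hare runs in O(n) time, O(1) space.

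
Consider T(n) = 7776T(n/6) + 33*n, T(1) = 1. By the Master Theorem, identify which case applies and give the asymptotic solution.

a=7776, b=6, f(n)=33*n.
log_6(7776) = 5 > 1.
Since f(n) = O(n^1) is polynomially smaller than n^5, Case 1 applies.
T(n) = Theta(n^5).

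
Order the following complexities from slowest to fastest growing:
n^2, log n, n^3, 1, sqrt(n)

Ordered by growth rate: 1 < log n < sqrt(n) < n^2 < n^3.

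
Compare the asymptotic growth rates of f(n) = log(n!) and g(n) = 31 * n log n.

f(n) = log(n!) and g(n) = 31 * n log n are Theta of each other: Stirling: log(n!) = n log n - n + O(log n) = Theta(n log n); the constant 31 doesn't change the Theta class.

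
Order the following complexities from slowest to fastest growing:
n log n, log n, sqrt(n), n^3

Ordered by growth rate: log n < sqrt(n) < n log n < n^3.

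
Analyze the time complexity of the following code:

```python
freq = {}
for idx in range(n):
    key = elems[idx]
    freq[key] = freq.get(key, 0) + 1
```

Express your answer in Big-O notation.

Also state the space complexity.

Time complexity: O(n).
Space complexity: O(n).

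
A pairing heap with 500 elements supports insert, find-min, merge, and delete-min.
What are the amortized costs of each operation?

Pairing heaps are self-adjusting heap-ordered trees. Insert and merge link two roots: O(1). Find-min reads the root: O(1). Delete-min removes the root, then pairs children in two passes; amortized cost is O(log 500) = O(log n).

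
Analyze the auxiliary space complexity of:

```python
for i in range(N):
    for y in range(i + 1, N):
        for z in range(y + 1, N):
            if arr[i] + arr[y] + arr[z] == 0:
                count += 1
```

Space complexity: O(1).
Only a constant amount of auxiliary storage is used; nothing grows with n.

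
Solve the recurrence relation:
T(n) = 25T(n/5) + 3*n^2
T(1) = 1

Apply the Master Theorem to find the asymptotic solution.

a=25, b=5, f(n)=3*n^2. log_5(25) = 2. Case 2: T(n) = O(n^2 log n).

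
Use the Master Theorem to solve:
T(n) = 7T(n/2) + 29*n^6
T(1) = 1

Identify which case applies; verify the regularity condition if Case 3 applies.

a=7, b=2, f(n)=29*n^6.
log_2(7) = 2.807 < 6.
f(n) = Omega(n^(2.807+epsilon)) for some epsilon > 0, so Case 3 is the candidate.
Regularity: a*f(n/b) = 7*29*(n/2)^6 = (7/64)*29*n^6 <= c*f(n) with c = 7/64 < 1. Satisfied.
Case 3: T(n) = Theta(n^6).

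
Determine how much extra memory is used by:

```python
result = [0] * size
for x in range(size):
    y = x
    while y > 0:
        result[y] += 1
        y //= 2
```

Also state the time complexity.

Space complexity: O(n).
Auxiliary storage grows linearly with the input size n in the worst case.
Time complexity: O(n log n).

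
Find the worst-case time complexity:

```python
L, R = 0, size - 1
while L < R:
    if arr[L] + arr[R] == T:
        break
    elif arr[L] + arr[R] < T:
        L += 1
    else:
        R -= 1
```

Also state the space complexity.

Time complexity: O(n).
Space complexity: O(1).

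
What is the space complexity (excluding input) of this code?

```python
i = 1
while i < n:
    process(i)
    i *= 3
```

Space complexity: O(1).
Only a constant amount of auxiliary storage is used; nothing grows with n.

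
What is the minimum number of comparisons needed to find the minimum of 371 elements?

Finding the minimum requires 370 comparisons, identical reasoning to finding the maximum. Each comparison eliminates one candidate.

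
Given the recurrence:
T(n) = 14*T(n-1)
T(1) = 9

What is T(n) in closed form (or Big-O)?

Each step multiplies by 14. T(n) = T(1)*14^(n-1) = 9*14^(n-1).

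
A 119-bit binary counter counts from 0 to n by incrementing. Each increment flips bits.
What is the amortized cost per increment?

Bit i flips every 2^i increments. Total flips over n increments: sum_{i=0}^{119} n/2^i < 2n. Amortized cost: 2n/n = O(1).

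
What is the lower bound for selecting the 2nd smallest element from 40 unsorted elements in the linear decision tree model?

Selecting the 2nd smallest of 40 elements requires Omega(n) comparisons. Every element must be compared at least once. The BFPRT algorithm achieves O(n), making this tight.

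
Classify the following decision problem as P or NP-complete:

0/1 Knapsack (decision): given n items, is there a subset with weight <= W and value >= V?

This problem is NP-complete: reduces from Subset Sum.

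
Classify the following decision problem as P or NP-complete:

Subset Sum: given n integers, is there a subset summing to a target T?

This problem is NP-complete: one of Karp's 21 NP-complete problems.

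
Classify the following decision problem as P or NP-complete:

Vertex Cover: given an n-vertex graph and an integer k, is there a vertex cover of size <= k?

This problem is NP-complete: one of Karp's 21 NP-complete problems (with k part of the input; for any fixed constant k it is in P).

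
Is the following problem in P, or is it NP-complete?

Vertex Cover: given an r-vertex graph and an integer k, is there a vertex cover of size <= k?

This problem is NP-complete: one of Karp's 21 NP-complete problems (with k part of the input; for any fixed constant k it is in P).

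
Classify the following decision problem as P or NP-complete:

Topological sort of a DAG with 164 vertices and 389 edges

This problem is in P: DFS-based topological sort runs in O(V+E).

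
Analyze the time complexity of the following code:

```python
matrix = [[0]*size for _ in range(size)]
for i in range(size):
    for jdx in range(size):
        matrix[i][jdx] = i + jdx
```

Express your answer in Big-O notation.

Time complexity: O(n^2).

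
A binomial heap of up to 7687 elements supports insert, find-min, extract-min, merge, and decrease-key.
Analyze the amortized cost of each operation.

A binomial heap with n <= 7687 elements has at most floor(log_2 7687) + 1 = 13 trees. Using potential Phi = number of trees: Insert adds one tree, but cascading merges reduce count -- amortized O(1). Find-min reads the cached minimum pointer: O(1). Extract-min creates O(log n) new trees: O(log n). Merge combines tree lists: O(log n). Decrease-key sifts the element up its tree of height <= log n: O(log n).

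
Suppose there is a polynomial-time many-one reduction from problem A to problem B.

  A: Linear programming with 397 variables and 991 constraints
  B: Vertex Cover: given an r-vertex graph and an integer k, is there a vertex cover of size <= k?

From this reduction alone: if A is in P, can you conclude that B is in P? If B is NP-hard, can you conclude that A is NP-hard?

A poly-time reduction A <=_p B transfers tractability DOWN (B easy => A easy) and hardness UP (A hard => B hard), not the reverse.
From A in P, the reduction alone does NOT give B in P: any problem in P trivially reduces to SAT, yet SAT is not known to be in P.
From B NP-hard, the reduction alone does NOT give A NP-hard: again, easy problems reduce to hard ones.
(Here in fact A is P and B is NP-complete.)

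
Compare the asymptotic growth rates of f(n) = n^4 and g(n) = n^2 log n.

f(n) = n^4 grows faster: n^4 / (n^2 log n) = n^2/log n -> infinity.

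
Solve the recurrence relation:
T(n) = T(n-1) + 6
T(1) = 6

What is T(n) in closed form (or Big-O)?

Unrolling: T(n) = T(n-1) + 6 = T(n-2) + 2*6 = ... = T(1) + (n-1)*6 = 6 + (n-1)*6 = 6n.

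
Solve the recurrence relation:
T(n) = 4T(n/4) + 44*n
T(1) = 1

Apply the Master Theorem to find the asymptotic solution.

a=4, b=4, f(n)=44*n. log_4(4) = 1. Case 2: T(n) = O(n log n).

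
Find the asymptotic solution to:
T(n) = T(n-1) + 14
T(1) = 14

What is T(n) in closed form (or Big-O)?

Unrolling: T(n) = T(n-1) + 14 = T(n-2) + 2*14 = ... = T(1) + (n-1)*14 = 14 + (n-1)*14 = 14n.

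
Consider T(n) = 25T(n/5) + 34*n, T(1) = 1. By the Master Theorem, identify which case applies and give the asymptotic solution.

a=25, b=5, f(n)=34*n.
log_5(25) = 2 > 1.
Since f(n) = O(n^1) is polynomially smaller than n^2, Case 1 applies.
T(n) = Theta(n^2).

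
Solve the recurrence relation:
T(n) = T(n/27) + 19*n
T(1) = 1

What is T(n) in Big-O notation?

Geometric series: 19*n*(1 + 1/27 + 1/27^2 + ...) = O(n). T(n) = O(n).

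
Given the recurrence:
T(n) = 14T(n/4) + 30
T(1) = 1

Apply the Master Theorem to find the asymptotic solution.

a=14, b=4, f(n)=30. log_4(14) = 1.904. Case 1 of Master Theorem: T(n) = O(n^1.904).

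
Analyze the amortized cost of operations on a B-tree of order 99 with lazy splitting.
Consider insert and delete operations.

In a B-tree of order 99, a node splits when it has 99 keys. With lazy splitting, we use potential Phi = number of full nodes + number of near-empty nodes. Each split costs O(1) but reduces potential. Between splits, at least 49 insertions must occur in that node. Amortized structural cost is O(1) per operation, plus O(log_99 n) traversal.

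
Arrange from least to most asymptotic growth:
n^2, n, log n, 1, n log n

Ordered by growth rate: 1 < log n < n < n log n < n^2.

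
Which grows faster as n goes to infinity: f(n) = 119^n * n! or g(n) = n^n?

f(n) = 119^n * n! grows faster: by Stirling n! ~ sqrt(2 pi n)(n/e)^n, so 119^n n! / n^n ~ (119/e)^n sqrt(2 pi n) -> infinity since 119/e > 1.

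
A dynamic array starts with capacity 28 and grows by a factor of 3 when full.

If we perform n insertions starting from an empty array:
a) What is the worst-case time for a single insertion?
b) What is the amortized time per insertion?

(a) Worst-case single insertion: O(n) -- when the array is full at capacity c, the resize copies all c elements, and c can be Theta(n).
(b) Resizes happen at sizes 28, 84, 252, ... Total copy cost for n insertions: 28 + 84 + ... = O(n) (geometric series with ratio 1/3). Amortized cost per insertion: O(n)/n = O(1).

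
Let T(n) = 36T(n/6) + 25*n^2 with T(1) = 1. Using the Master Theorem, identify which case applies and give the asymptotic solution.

a=36, b=6, f(n)=25*n^2.
log_6(36) = 2, so n^(log_b(a)) = n^2.
f(n) = Theta(n^2), so Case 2 applies.
T(n) = Theta(n^2 log n).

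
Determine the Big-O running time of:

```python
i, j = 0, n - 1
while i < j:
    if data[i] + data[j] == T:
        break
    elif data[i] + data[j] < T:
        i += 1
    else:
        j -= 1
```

Time complexity: O(n).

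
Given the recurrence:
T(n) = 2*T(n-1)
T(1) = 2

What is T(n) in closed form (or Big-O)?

Each step multiplies by 2. T(n) = T(1)*2^(n-1) = 2*2^(n-1).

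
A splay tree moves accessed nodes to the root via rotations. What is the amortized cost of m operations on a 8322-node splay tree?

Using a potential function Phi = sum of log(size of subtree) for each node, each splay operation has amortized cost O(log n) where n = 8322. Bad individual operations (O(n)) are offset by decreased potential.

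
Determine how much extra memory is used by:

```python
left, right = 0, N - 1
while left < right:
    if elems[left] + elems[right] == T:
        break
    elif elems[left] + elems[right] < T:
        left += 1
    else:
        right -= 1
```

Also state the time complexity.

Space complexity: O(1).
Only a constant amount of auxiliary storage is used; nothing grows with n.
Time complexity: O(n).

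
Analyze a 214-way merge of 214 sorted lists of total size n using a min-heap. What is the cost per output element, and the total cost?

Maintain a min-heap of size 214 holding the current head of each list. Each output step does one extract-min (O(log 214)) and one insert of that list's next element (O(log 214)). Each of the n elements passes through the heap exactly once, so the total cost is O(n log 214), i.e. O(log 214) per output element.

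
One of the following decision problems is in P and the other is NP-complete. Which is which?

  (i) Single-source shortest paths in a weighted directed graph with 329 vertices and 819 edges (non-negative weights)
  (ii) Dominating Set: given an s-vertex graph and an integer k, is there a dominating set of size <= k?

(i) is P: Dijkstra's algorithm runs in O((V+E) log V).
(ii) is NP-complete: reduces from Set Cover (with k part of the input).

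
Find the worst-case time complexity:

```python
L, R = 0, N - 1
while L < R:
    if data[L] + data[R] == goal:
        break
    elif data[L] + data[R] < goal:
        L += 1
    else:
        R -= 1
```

Time complexity: O(n).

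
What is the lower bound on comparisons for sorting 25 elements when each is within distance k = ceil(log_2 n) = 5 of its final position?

Partition the 25 positions into floor(n/k) blocks of k = 5 consecutive positions; any permutation within a block keeps every element within k of its final position, so there are at least (k!)^(n/k) distinguishable inputs. Lower bound: log_2((k!)^(n/k)) = (n/k) * log_2(k!) = Theta(n log k); with k = ceil(log_2 n), this is Omega(n log log n).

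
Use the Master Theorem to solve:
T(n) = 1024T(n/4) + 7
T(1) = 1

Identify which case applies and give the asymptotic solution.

a=1024, b=4, f(n)=7.
log_4(1024) = 5 > 0.
Since f(n) = O(n^0) is polynomially smaller than n^5, Case 1 applies.
T(n) = Theta(n^5).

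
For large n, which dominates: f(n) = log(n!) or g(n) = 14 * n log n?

f(n) = log(n!) and g(n) = 14 * n log n are Theta of each other: Stirling: log(n!) = n log n - n + O(log n) = Theta(n log n); the constant 14 doesn't change the Theta class.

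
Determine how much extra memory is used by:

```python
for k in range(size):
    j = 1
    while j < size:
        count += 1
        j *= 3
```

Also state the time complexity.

Space complexity: O(1).
Only a constant amount of auxiliary storage is used; nothing grows with n.
Time complexity: O(n log n).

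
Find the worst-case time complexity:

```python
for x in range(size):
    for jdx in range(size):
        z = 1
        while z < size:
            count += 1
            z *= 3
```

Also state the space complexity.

Time complexity: O(n^2 log n).
Space complexity: O(1).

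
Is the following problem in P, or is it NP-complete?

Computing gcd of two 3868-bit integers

This problem is in P: the Euclidean algorithm runs in polynomial time in the bit-length.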